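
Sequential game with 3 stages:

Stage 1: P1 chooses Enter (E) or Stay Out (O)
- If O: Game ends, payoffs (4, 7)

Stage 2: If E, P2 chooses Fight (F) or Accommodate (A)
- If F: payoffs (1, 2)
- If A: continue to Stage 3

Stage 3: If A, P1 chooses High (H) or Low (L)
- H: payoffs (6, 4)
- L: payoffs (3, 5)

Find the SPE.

SPE: (E, A, H); Outcome (6, 4)

Work:
Stage 3: P1 chooses H (6 vs 3)
Stage 2: P2: F->2, A->4 (anticipating H). Choose A
Stage 1: P1: O->4, E->6 (anticipating A, H). Choose E
SPE path: E -> A -> H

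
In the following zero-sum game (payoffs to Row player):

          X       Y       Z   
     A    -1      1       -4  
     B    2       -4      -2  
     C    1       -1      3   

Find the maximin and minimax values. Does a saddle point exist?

Maximin = -1, Minimax = 1, Saddle: False

Work:
Row minimums: [-4, -4, -1] → maximin = -1
Column maximums: [2, 1, 3] → minimax = 1
No saddle point (maximin ≠ minimax). Mixed strategy needed.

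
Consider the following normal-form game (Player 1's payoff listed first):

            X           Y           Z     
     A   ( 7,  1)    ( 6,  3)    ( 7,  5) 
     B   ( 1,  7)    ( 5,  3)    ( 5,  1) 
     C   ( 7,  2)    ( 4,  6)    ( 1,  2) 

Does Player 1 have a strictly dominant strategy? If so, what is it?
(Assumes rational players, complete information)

No strictly dominant strategy exists for Player 1

Work:
A strategy strictly dominates another if it gives a strictly higher payoff against every opponent action. Compare each pair of P1's strategies column-by-column:
  A vs B: [7 vs 1, 6 vs 5, 7 vs 5] → A strictly dominates B
  A vs C: [7 vs 7, 6 vs 4, 7 vs 1] → A does not strictly dominate C (column X: 7 ≤ 7)
  B vs A: [1 vs 7, 5 vs 6, 5 vs 7] → B does not strictly dominate A (column X: 1 ≤ 7)
  B vs C: [1 vs 7, 5 vs 4, 5 vs 1] → B does not strictly dominate C (column X: 1 ≤ 7)
  C vs A: [7 vs 7, 4 vs 6, 1 vs 7] → C does not strictly dominate A (column X: 7 ≤ 7)
  C vs B: [7 vs 1, 4 vs 5, 1 vs 5] → C does not strictly dominate B (column Y: 4 ≤ 5)
No single strategy strictly dominates all others → no strictly dominant strategy.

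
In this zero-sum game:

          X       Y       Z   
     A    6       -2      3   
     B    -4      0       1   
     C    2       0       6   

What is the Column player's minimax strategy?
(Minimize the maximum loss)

Column should play Y, value = 0

Work:
Column player minimizes Row's maximum payoff:
Column X: max payoff to Row = 6
Column Y: max payoff to Row = 0
Column Z: max payoff to Row = 6
Minimum is 0, achieved by column Y.
Minimax strategy: Y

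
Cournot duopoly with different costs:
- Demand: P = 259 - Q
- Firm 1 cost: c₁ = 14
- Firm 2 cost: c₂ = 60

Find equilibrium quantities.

q₁* = 97.0, q₂* = 51.0

Work:
Reaction: q₁ = (259 - 14 - q₂)/2
Reaction: q₂ = (259 - 60 - q₁)/2
Solve simultaneously:
q₁* = (259 - 2×14 + 60)/3 = 97.0
q₂* = (259 - 2×60 + 14)/3 = 51.0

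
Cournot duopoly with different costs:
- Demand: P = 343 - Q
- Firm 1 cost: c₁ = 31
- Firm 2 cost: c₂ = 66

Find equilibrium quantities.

q₁* = 115.67, q₂* = 80.67

Work:
Reaction: q₁ = (343 - 31 - q₂)/2
Reaction: q₂ = (343 - 66 - q₁)/2
Solve simultaneously:
q₁* = (343 - 2×31 + 66)/3 = 115.67
q₂* = (343 - 2×66 + 31)/3 = 80.67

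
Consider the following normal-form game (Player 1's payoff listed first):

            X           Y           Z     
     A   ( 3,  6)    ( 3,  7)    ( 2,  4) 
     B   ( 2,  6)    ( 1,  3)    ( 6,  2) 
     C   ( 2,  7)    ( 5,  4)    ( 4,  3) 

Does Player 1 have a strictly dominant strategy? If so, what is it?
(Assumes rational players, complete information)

No strictly dominant strategy exists for Player 1

Work:
A strategy strictly dominates another if it gives a strictly higher payoff against every opponent action. Compare each pair of P1's strategies column-by-column:
  A vs B: [3 vs 2, 3 vs 1, 2 vs 6] → A does not strictly dominate B (column Z: 2 ≤ 6)
  A vs C: [3 vs 2, 3 vs 5, 2 vs 4] → A does not strictly dominate C (column Y: 3 ≤ 5)
  B vs A: [2 vs 3, 1 vs 3, 6 vs 2] → B does not strictly dominate A (column X: 2 ≤ 3)
  B vs C: [2 vs 2, 1 vs 5, 6 vs 4] → B does not strictly dominate C (column X: 2 ≤ 2)
  C vs A: [2 vs 3, 5 vs 3, 4 vs 2] → C does not strictly dominate A (column X: 2 ≤ 3)
  C vs B: [2 vs 2, 5 vs 1, 4 vs 6] → C does not strictly dominate B (column X: 2 ≤ 2)
No single strategy strictly dominates all others → no strictly dominant strategy.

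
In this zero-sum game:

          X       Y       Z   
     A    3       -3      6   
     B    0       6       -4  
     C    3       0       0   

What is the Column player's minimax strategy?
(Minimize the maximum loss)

Column should play X, value = 3

Work:
Column player minimizes Row's maximum payoff:
Column X: max payoff to Row = 3
Column Y: max payoff to Row = 6
Column Z: max payoff to Row = 6
Minimum is 3, achieved by column X.
Minimax strategy: X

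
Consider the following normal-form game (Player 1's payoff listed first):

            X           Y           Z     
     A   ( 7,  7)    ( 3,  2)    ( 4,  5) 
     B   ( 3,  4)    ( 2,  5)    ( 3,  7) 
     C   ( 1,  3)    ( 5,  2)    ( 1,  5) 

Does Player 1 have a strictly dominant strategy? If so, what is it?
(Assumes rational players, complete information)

No strictly dominant strategy exists for Player 1

Work:
A strategy strictly dominates another if it gives a strictly higher payoff against every opponent action. Compare each pair of P1's strategies column-by-column:
  A vs B: [7 vs 3, 3 vs 2, 4 vs 3] → A strictly dominates B
  A vs C: [7 vs 1, 3 vs 5, 4 vs 1] → A does not strictly dominate C (column Y: 3 ≤ 5)
  B vs A: [3 vs 7, 2 vs 3, 3 vs 4] → B does not strictly dominate A (column X: 3 ≤ 7)
  B vs C: [3 vs 1, 2 vs 5, 3 vs 1] → B does not strictly dominate C (column Y: 2 ≤ 5)
  C vs A: [1 vs 7, 5 vs 3, 1 vs 4] → C does not strictly dominate A (column X: 1 ≤ 7)
  C vs B: [1 vs 3, 5 vs 2, 1 vs 3] → C does not strictly dominate B (column X: 1 ≤ 3)
No single strategy strictly dominates all others → no strictly dominant strategy.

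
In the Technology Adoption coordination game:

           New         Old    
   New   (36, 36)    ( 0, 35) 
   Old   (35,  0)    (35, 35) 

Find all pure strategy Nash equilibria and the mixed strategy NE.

Pure NE: (New, New) and (Old, Old); Mixed NE: p = 0.9722, q = 0.9722

Work:
Check pure NE:
(New, New): (36, 36) - no unilateral deviation beneficial
(Old, Old): (35, 35) - no unilateral deviation beneficial
Mixed NE: P1 plays New with p = 0.9722, P2 plays New with q = 0.9722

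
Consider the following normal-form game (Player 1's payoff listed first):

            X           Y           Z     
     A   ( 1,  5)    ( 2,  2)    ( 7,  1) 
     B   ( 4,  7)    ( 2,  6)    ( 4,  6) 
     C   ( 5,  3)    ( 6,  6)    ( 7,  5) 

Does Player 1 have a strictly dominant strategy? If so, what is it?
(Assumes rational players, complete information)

No strictly dominant strategy exists for Player 1

Work:
A strategy strictly dominates another if it gives a strictly higher payoff against every opponent action. Compare each pair of P1's strategies column-by-column:
  A vs B: [1 vs 4, 2 vs 2, 7 vs 4] → A does not strictly dominate B (column X: 1 ≤ 4)
  A vs C: [1 vs 5, 2 vs 6, 7 vs 7] → A does not strictly dominate C (column X: 1 ≤ 5)
  B vs A: [4 vs 1, 2 vs 2, 4 vs 7] → B does not strictly dominate A (column Y: 2 ≤ 2)
  B vs C: [4 vs 5, 2 vs 6, 4 vs 7] → B does not strictly dominate C (column X: 4 ≤ 5)
  C vs A: [5 vs 1, 6 vs 2, 7 vs 7] → C does not strictly dominate A (column Z: 7 ≤ 7)
  C vs B: [5 vs 4, 6 vs 2, 7 vs 4] → C strictly dominates B
No single strategy strictly dominates all others → no strictly dominant strategy.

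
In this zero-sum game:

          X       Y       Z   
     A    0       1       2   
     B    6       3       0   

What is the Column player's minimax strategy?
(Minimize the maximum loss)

Column should play Z, value = 2

Work:
Column player minimizes Row's maximum payoff:
Column X: max payoff to Row = 6
Column Y: max payoff to Row = 3
Column Z: max payoff to Row = 2
Minimum is 2, achieved by column Z.
Minimax strategy: Z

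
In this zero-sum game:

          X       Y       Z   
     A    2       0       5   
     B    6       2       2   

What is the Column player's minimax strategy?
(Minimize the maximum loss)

Column should play Y, value = 2

Work:
Column player minimizes Row's maximum payoff:
Column X: max payoff to Row = 6
Column Y: max payoff to Row = 2
Column Z: max payoff to Row = 5
Minimum is 2, achieved by column Y.
Minimax strategy: Y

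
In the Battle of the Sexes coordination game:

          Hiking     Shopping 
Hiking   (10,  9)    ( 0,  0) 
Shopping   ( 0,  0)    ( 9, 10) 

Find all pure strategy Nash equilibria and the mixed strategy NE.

Pure NE: (Hiking, Hiking) and (Shopping, Shopping); Mixed NE: p = 0.5263, q = 0.4737

Work:
Check pure NE:
(Hiking, Hiking): (10, 9) - no unilateral deviation beneficial
(Shopping, Shopping): (9, 10) - no unilateral deviation beneficial
Mixed NE: P1 plays Hiking with p = 0.5263, P2 plays Hiking with q = 0.4737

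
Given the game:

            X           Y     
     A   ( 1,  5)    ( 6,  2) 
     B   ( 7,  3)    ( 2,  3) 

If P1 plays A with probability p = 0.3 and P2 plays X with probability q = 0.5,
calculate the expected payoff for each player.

E[P1] = 4.2, E[P2] = 3.15

Work:
E[P1] = p·q·π₁(A,X) + p·(1-q)·π₁(A,Y) + (1-p)·q·π₁(B,X) + (1-p)·(1-q)·π₁(B,Y)
= 0.3·0.5·1 + 0.3·0.5·6 + 0.7·0.5·7 + 0.7·0.5·2
= 4.2

E[P2] = 3.15 (similar calculation)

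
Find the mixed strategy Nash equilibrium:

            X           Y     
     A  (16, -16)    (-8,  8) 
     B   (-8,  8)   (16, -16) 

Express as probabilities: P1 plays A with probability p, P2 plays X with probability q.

p = 0.5, q = 0.5

Work:
Find probabilities that make opponent indifferent:
P2 chooses q to make P1 indifferent between A and B
P1 chooses p to make P2 indifferent between X and Y
Mixed NE: P1 plays (A: 0.5, B: 0.5), P2 plays (X: 0.5, Y: 0.5)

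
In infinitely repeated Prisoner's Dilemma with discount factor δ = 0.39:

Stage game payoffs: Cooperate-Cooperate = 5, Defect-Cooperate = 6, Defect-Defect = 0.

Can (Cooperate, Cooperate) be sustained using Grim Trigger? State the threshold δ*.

δ* = 0.1667; since δ = 0.39 ≥ 0.1667, cooperation can be sustained

Work:
For Grim Trigger:
Cooperate forever: 5/(1-δ)
Defect then punished: 6 + 0·δ/(1-δ)
Need: 5/(1-δ) ≥ 6 + 0·δ/(1-δ)
Solving: δ ≥ (T-R)/(T-P) = (6-5)/(6-0) = 0.1667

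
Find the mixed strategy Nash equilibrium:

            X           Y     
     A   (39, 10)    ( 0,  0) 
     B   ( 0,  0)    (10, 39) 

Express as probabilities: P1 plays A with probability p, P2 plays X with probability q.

p = 0.7959, q = 0.2041

Work:
Find probabilities that make opponent indifferent:
P2 chooses q to make P1 indifferent between A and B
P1 chooses p to make P2 indifferent between X and Y
Mixed NE: P1 plays (A: 0.7959, B: 0.2041), P2 plays (X: 0.2041, Y: 0.7959)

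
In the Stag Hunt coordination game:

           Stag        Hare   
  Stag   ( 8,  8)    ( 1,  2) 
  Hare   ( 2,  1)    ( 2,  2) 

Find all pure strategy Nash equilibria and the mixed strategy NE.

Pure NE: (Stag, Stag) and (Hare, Hare); Mixed NE: p = 0.1429, q = 0.1429

Work:
Check pure NE:
(Stag, Stag): (8, 8) - no unilateral deviation beneficial
(Hare, Hare): (2, 2) - no unilateral deviation beneficial
Mixed NE: P1 plays Stag with p = 0.1429, P2 plays Stag with q = 0.1429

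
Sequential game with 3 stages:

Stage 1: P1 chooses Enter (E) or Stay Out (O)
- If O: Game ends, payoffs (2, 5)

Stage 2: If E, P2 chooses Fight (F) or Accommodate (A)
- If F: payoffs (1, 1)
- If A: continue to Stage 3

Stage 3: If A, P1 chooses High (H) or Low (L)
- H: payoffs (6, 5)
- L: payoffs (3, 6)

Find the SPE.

SPE: (E, A, H); Outcome (6, 5)

Work:
Stage 3: P1 chooses H (6 vs 3)
Stage 2: P2: F->1, A->5 (anticipating H). Choose A
Stage 1: P1: O->2, E->6 (anticipating A, H). Choose E
SPE path: E -> A -> H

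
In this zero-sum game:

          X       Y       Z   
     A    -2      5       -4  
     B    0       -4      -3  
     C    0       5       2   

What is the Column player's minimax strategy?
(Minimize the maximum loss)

Column should play X, value = 0

Work:
Column player minimizes Row's maximum payoff:
Column X: max payoff to Row = 0
Column Y: max payoff to Row = 5
Column Z: max payoff to Row = 2
Minimum is 0, achieved by column X.
Minimax strategy: X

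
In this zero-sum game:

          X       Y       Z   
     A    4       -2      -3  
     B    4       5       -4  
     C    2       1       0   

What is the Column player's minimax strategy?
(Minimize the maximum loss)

Column should play Z, value = 0

Work:
Column player minimizes Row's maximum payoff:
Column X: max payoff to Row = 4
Column Y: max payoff to Row = 5
Column Z: max payoff to Row = 0
Minimum is 0, achieved by column Z.
Minimax strategy: Z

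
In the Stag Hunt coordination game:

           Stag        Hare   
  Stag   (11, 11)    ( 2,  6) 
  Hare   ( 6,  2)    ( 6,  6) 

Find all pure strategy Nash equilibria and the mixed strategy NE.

Pure NE: (Stag, Stag) and (Hare, Hare); Mixed NE: p = 0.4444, q = 0.4444

Work:
Check pure NE:
(Stag, Stag): (11, 11) - no unilateral deviation beneficial
(Hare, Hare): (6, 6) - no unilateral deviation beneficial
Mixed NE: P1 plays Stag with p = 0.4444, P2 plays Stag with q = 0.4444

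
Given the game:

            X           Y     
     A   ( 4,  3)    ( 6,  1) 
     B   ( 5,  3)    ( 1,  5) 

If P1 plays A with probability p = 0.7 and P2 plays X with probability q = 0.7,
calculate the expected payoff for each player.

E[P1] = 4.36, E[P2] = 2.76

Work:
E[P1] = p·q·π₁(A,X) + p·(1-q)·π₁(A,Y) + (1-p)·q·π₁(B,X) + (1-p)·(1-q)·π₁(B,Y)
= 0.7·0.7·4 + 0.7·0.3·6 + 0.3·0.7·5 + 0.3·0.3·1
= 4.36

E[P2] = 2.76 (similar calculation)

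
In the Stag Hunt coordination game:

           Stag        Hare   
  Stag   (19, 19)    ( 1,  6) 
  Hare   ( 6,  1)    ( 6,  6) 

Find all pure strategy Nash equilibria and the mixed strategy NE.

Pure NE: (Stag, Stag) and (Hare, Hare); Mixed NE: p = 0.2778, q = 0.2778

Work:
Check pure NE:
(Stag, Stag): (19, 19) - no unilateral deviation beneficial
(Hare, Hare): (6, 6) - no unilateral deviation beneficial
Mixed NE: P1 plays Stag with p = 0.2778, P2 plays Stag with q = 0.2778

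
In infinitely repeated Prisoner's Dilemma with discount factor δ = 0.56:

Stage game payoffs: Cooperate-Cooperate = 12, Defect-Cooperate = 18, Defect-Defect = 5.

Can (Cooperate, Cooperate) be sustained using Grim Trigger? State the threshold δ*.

δ* = 0.4615; since δ = 0.56 ≥ 0.4615, cooperation can be sustained

Work:
For Grim Trigger:
Cooperate forever: 12/(1-δ)
Defect then punished: 18 + 5·δ/(1-δ)
Need: 12/(1-δ) ≥ 18 + 5·δ/(1-δ)
Solving: δ ≥ (T-R)/(T-P) = (18-12)/(18-5) = 0.4615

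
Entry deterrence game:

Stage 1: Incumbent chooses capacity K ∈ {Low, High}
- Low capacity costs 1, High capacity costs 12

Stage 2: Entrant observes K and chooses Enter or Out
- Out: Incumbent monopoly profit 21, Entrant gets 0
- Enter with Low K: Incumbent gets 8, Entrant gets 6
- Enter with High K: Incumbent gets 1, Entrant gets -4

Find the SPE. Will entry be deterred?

SPE: (High, Enter|Low, Out|High); Entry deterred. Incumbent net profit = 9

Work:
After Low K: Entrant enters (6 > 0)
After High K: Entrant stays out (-4 < 0)
Incumbent: Low → 8−1=7, High → 21−12=9
Incumbent chooses High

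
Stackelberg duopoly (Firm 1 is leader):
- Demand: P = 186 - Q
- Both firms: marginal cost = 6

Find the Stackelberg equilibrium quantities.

q₁* (leader) = 90.0, q₂* (follower) = 45.0

Work:
Follower's reaction: q₂ = (a - c - q₁)/2
Leader substitutes: π₁ = q₁·(a - q₁ - (a-c-q₁)/2 - c)
FOC: q₁* = (186 - 6)/2 = 90.00
Then: q₂* = (186 - 6 - 90.0)/2 = 45.00
Leader has first-mover advantage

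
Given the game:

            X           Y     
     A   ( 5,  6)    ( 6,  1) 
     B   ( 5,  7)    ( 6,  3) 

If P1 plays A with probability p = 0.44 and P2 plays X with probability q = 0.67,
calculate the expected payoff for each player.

E[P1] = 5.33, E[P2] = 5.0948

Work:
E[P1] = p·q·π₁(A,X) + p·(1-q)·π₁(A,Y) + (1-p)·q·π₁(B,X) + (1-p)·(1-q)·π₁(B,Y)
= 0.44·0.67·5 + 0.44·0.33·6 + 0.56·0.67·5 + 0.56·0.33·6
= 5.33

E[P2] = 5.0948 (similar calculation)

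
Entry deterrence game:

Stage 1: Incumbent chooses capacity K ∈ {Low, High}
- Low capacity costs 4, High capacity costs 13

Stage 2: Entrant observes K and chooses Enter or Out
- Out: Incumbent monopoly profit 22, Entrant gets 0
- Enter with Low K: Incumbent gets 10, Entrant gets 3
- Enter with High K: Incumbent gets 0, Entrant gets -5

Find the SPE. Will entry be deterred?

SPE: (High, Enter|Low, Out|High); Entry deterred. Incumbent net profit = 9

Work:
After Low K: Entrant enters (3 > 0)
After High K: Entrant stays out (-5 < 0)
Incumbent: Low → 10−4=6, High → 22−13=9
Incumbent chooses High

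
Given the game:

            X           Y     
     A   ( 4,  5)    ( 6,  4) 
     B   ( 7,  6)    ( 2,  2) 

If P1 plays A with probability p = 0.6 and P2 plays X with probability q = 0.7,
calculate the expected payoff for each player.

E[P1] = 4.96, E[P2] = 4.74

Work:
E[P1] = p·q·π₁(A,X) + p·(1-q)·π₁(A,Y) + (1-p)·q·π₁(B,X) + (1-p)·(1-q)·π₁(B,Y)
= 0.6·0.7·4 + 0.6·0.3·6 + 0.4·0.7·7 + 0.4·0.3·2
= 4.96

E[P2] = 4.74 (similar calculation)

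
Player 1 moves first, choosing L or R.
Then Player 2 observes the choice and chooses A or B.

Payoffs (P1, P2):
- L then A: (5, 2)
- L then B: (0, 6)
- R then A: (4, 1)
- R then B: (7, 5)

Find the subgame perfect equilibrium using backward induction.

P1 plays R, P2 plays B after L and B after R; Payoff (7, 5)

Work:
Backward induction:
After L: P2 chooses B → P1 gets 0
After R: P2 chooses B → P1 gets 7
P1 chooses R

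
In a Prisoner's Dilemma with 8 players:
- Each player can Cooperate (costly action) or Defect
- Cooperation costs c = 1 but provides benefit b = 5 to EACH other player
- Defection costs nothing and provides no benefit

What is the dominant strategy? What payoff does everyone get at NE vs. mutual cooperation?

Dominant: Defect; NE payoff = 0; Coop payoff = 34

Work:
Defect dominates (saves cost c = 1, benefit to others is external)
NE: All defect → everyone gets 0
If all cooperate: each receives (7)×5 - 1 = 34
Social dilemma: 34 > 0 but NE gives 0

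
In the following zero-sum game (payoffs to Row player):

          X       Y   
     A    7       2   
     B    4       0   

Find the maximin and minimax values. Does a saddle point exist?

Maximin = 2, Minimax = 2, Saddle: True

Work:
Row minimums: [2, 0] → maximin = 2
Column maximums: [7, 2] → minimax = 2
Saddle point exists! Game value = 2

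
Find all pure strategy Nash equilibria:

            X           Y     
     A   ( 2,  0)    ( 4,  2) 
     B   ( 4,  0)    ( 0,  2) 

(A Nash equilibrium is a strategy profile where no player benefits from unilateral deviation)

Nash equilibrium: (A, Y)

Work:
Best responses:
  P1 vs X: payoffs [2, 4] → best response B (payoff 4)
  P1 vs Y: payoffs [4, 0] → best response A (payoff 4)
  P2 vs A: payoffs [0, 2] → best response Y (payoff 2)
  P2 vs B: payoffs [0, 2] → best response Y (payoff 2)
Mutual best responses: (A,Y) → Nash equilibria.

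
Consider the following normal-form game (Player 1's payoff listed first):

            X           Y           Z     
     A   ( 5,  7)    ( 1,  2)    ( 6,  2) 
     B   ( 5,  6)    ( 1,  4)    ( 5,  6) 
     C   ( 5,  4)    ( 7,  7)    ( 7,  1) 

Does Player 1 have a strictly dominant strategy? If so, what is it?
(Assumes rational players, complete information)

No strictly dominant strategy exists for Player 1

Work:
A strategy strictly dominates another if it gives a strictly higher payoff against every opponent action. Compare each pair of P1's strategies column-by-column:
  A vs B: [5 vs 5, 1 vs 1, 6 vs 5] → A does not strictly dominate B (column X: 5 ≤ 5)
  A vs C: [5 vs 5, 1 vs 7, 6 vs 7] → A does not strictly dominate C (column X: 5 ≤ 5)
  B vs A: [5 vs 5, 1 vs 1, 5 vs 6] → B does not strictly dominate A (column X: 5 ≤ 5)
  B vs C: [5 vs 5, 1 vs 7, 5 vs 7] → B does not strictly dominate C (column X: 5 ≤ 5)
  C vs A: [5 vs 5, 7 vs 1, 7 vs 6] → C does not strictly dominate A (column X: 5 ≤ 5)
  C vs B: [5 vs 5, 7 vs 1, 7 vs 5] → C does not strictly dominate B (column X: 5 ≤ 5)
No single strategy strictly dominates all others → no strictly dominant strategy.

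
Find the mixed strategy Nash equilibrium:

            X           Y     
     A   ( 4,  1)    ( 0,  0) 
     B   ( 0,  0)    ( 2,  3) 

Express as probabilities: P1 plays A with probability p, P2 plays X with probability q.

p = 0.75, q = 0.3333

Work:
Find probabilities that make opponent indifferent:
P2 chooses q to make P1 indifferent between A and B
P1 chooses p to make P2 indifferent between X and Y
Mixed NE: P1 plays (A: 0.75, B: 0.25), P2 plays (X: 0.3333, Y: 0.6667)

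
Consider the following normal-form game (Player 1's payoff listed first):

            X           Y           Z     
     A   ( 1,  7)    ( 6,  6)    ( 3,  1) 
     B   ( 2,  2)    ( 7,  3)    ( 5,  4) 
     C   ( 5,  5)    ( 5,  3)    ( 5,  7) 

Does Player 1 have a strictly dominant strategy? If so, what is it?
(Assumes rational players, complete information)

No strictly dominant strategy exists for Player 1

Work:
A strategy strictly dominates another if it gives a strictly higher payoff against every opponent action. Compare each pair of P1's strategies column-by-column:
  A vs B: [1 vs 2, 6 vs 7, 3 vs 5] → A does not strictly dominate B (column X: 1 ≤ 2)
  A vs C: [1 vs 5, 6 vs 5, 3 vs 5] → A does not strictly dominate C (column X: 1 ≤ 5)
  B vs A: [2 vs 1, 7 vs 6, 5 vs 3] → B strictly dominates A
  B vs C: [2 vs 5, 7 vs 5, 5 vs 5] → B does not strictly dominate C (column X: 2 ≤ 5)
  C vs A: [5 vs 1, 5 vs 6, 5 vs 3] → C does not strictly dominate A (column Y: 5 ≤ 6)
  C vs B: [5 vs 2, 5 vs 7, 5 vs 5] → C does not strictly dominate B (column Y: 5 ≤ 7)
No single strategy strictly dominates all others → no strictly dominant strategy.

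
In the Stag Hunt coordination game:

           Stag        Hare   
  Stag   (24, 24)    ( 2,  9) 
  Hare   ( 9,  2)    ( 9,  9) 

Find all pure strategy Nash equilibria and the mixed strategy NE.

Pure NE: (Stag, Stag) and (Hare, Hare); Mixed NE: p = 0.3182, q = 0.3182

Work:
Check pure NE:
(Stag, Stag): (24, 24) - no unilateral deviation beneficial
(Hare, Hare): (9, 9) - no unilateral deviation beneficial
Mixed NE: P1 plays Stag with p = 0.3182, P2 plays Stag with q = 0.3182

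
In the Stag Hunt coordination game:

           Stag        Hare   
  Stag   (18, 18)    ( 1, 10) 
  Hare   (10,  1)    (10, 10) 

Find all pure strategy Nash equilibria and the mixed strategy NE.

Pure NE: (Stag, Stag) and (Hare, Hare); Mixed NE: p = 0.5294, q = 0.5294

Work:
Check pure NE:
(Stag, Stag): (18, 18) - no unilateral deviation beneficial
(Hare, Hare): (10, 10) - no unilateral deviation beneficial
Mixed NE: P1 plays Stag with p = 0.5294, P2 plays Stag with q = 0.5294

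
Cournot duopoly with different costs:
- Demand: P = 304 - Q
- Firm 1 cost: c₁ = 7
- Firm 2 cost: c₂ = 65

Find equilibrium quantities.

q₁* = 118.33, q₂* = 60.33

Work:
Reaction: q₁ = (304 - 7 - q₂)/2
Reaction: q₂ = (304 - 65 - q₁)/2
Solve simultaneously:
q₁* = (304 - 2×7 + 65)/3 = 118.33
q₂* = (304 - 2×65 + 7)/3 = 60.33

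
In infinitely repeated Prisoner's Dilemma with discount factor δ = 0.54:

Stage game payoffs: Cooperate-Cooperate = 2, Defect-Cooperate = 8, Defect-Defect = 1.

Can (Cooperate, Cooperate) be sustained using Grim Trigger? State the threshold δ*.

δ* = 0.8571; since δ = 0.54 < 0.8571, cooperation cannot be sustained

Work:
For Grim Trigger:
Cooperate forever: 2/(1-δ)
Defect then punished: 8 + 1·δ/(1-δ)
Need: 2/(1-δ) ≥ 8 + 1·δ/(1-δ)
Solving: δ ≥ (T-R)/(T-P) = (8-2)/(8-1) = 0.8571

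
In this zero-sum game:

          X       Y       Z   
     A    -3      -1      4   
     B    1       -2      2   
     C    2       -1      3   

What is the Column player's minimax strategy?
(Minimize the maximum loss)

Column should play Y, value = -1

Work:
Column player minimizes Row's maximum payoff:
Column X: max payoff to Row = 2
Column Y: max payoff to Row = -1
Column Z: max payoff to Row = 4
Minimum is -1, achieved by column Y.
Minimax strategy: Y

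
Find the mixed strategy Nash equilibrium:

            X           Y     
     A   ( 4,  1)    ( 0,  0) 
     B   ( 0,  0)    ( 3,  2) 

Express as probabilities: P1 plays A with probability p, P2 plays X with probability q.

p = 0.6667, q = 0.4286

Work:
Find probabilities that make opponent indifferent:
P2 chooses q to make P1 indifferent between A and B
P1 chooses p to make P2 indifferent between X and Y
Mixed NE: P1 plays (A: 0.6667, B: 0.3333), P2 plays (X: 0.4286, Y: 0.5714)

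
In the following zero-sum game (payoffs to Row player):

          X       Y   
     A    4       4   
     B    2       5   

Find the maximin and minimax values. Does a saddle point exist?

Maximin = 4, Minimax = 4, Saddle: True

Work:
Row minimums: [4, 2] → maximin = 4
Column maximums: [4, 5] → minimax = 4
Saddle point exists! Game value = 4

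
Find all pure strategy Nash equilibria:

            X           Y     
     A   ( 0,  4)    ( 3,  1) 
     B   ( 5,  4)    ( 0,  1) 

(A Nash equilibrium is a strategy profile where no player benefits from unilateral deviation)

Nash equilibrium: (B, X)

Work:
Best responses:
  P1 vs X: payoffs [0, 5] → best response B (payoff 5)
  P1 vs Y: payoffs [3, 0] → best response A (payoff 3)
  P2 vs A: payoffs [4, 1] → best response X (payoff 4)
  P2 vs B: payoffs [4, 1] → best response X (payoff 4)
Mutual best responses: (B,X) → Nash equilibria.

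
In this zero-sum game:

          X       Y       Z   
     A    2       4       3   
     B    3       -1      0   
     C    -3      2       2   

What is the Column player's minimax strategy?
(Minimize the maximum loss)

Column should play X or Z (all achieve the minimum), value = 3

Work:
Column player minimizes Row's maximum payoff:
Column X: max payoff to Row = 3
Column Y: max payoff to Row = 4
Column Z: max payoff to Row = 3
Minimum is 3, achieved by columns X, Z (tied).
Each of X or Z is a minimax strategy.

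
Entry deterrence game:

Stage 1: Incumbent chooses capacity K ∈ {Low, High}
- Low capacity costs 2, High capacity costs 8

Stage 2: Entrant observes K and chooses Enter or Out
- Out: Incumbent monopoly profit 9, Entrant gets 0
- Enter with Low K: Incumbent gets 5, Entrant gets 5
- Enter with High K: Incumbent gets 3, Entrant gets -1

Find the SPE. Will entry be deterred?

SPE: (Low, Enter|Low, Out|High); Entry not deterred. Incumbent net profit = 3, Entrant gets 5

Work:
After Low K: Entrant enters (5 > 0)
After High K: Entrant stays out (-1 < 0)
Incumbent: Low → 5−2=3, High → 9−8=1
Incumbent chooses Low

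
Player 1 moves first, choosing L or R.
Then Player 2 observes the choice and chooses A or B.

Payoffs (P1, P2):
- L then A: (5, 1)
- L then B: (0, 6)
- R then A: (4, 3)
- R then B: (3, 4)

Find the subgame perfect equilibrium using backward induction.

P1 plays R, P2 plays B after L and B after R; Payoff (3, 4)

Work:
Backward induction:
After L: P2 chooses B → P1 gets 0
After R: P2 chooses B → P1 gets 3
P1 chooses R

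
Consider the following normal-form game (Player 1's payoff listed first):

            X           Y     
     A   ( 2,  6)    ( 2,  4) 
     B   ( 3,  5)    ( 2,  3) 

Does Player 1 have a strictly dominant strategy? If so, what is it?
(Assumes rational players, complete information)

No strictly dominant strategy exists for Player 1

Work:
A strategy strictly dominates another if it gives a strictly higher payoff against every opponent action. Compare each pair of P1's strategies column-by-column:
  A vs B: [2 vs 3, 2 vs 2] → A does not strictly dominate B (column X: 2 ≤ 3)
  B vs A: [3 vs 2, 2 vs 2] → B does not strictly dominate A (column Y: 2 ≤ 2)
No single strategy strictly dominates all others → no strictly dominant strategy.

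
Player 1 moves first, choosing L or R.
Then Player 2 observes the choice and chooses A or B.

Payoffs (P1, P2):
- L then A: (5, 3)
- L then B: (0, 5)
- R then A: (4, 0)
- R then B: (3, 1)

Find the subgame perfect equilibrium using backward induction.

P1 plays R, P2 plays B after L and B after R; Payoff (3, 1)

Work:
Backward induction:
After L: P2 chooses B → P1 gets 0
After R: P2 chooses B → P1 gets 3
P1 chooses R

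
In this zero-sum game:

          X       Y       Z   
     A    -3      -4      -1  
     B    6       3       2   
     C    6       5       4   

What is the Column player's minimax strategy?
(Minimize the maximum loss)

Column should play Z, value = 4

Work:
Column player minimizes Row's maximum payoff:
Column X: max payoff to Row = 6
Column Y: max payoff to Row = 5
Column Z: max payoff to Row = 4
Minimum is 4, achieved by column Z.
Minimax strategy: Z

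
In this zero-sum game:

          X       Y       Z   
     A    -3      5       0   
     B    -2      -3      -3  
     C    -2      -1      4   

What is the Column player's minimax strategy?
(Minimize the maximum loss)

Column should play X, value = -2

Work:
Column player minimizes Row's maximum payoff:
Column X: max payoff to Row = -2
Column Y: max payoff to Row = 5
Column Z: max payoff to Row = 4
Minimum is -2, achieved by column X.
Minimax strategy: X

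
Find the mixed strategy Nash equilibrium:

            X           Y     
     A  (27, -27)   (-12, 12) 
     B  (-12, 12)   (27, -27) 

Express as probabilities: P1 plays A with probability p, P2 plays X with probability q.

p = 0.5, q = 0.5

Work:
Find probabilities that make opponent indifferent:
P2 chooses q to make P1 indifferent between A and B
P1 chooses p to make P2 indifferent between X and Y
Mixed NE: P1 plays (A: 0.5, B: 0.5), P2 plays (X: 0.5, Y: 0.5)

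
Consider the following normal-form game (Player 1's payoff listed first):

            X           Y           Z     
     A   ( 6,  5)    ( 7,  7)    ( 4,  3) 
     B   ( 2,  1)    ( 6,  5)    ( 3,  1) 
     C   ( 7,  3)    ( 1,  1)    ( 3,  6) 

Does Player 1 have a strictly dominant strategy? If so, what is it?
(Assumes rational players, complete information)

No strictly dominant strategy exists for Player 1

Work:
A strategy strictly dominates another if it gives a strictly higher payoff against every opponent action. Compare each pair of P1's strategies column-by-column:
  A vs B: [6 vs 2, 7 vs 6, 4 vs 3] → A strictly dominates B
  A vs C: [6 vs 7, 7 vs 1, 4 vs 3] → A does not strictly dominate C (column X: 6 ≤ 7)
  B vs A: [2 vs 6, 6 vs 7, 3 vs 4] → B does not strictly dominate A (column X: 2 ≤ 6)
  B vs C: [2 vs 7, 6 vs 1, 3 vs 3] → B does not strictly dominate C (column X: 2 ≤ 7)
  C vs A: [7 vs 6, 1 vs 7, 3 vs 4] → C does not strictly dominate A (column Y: 1 ≤ 7)
  C vs B: [7 vs 2, 1 vs 6, 3 vs 3] → C does not strictly dominate B (column Y: 1 ≤ 6)
No single strategy strictly dominates all others → no strictly dominant strategy.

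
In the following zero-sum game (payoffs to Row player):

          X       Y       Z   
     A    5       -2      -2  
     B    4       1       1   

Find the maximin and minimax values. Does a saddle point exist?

Maximin = 1, Minimax = 1, Saddle: True

Work:
Row minimums: [-2, 1] → maximin = 1
Column maximums: [5, 1, 1] → minimax = 1
Saddle point exists! Game value = 1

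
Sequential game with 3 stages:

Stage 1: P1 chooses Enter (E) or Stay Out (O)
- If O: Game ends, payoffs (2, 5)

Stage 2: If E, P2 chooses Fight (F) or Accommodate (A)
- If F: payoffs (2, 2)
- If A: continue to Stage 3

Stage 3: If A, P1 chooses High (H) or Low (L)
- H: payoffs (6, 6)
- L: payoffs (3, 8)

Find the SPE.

SPE: (E, A, H); Outcome (6, 6)

Work:
Stage 3: P1 chooses H (6 vs 3)
Stage 2: P2: F->2, A->6 (anticipating H). Choose A
Stage 1: P1: O->2, E->6 (anticipating A, H). Choose E
SPE path: E -> A -> H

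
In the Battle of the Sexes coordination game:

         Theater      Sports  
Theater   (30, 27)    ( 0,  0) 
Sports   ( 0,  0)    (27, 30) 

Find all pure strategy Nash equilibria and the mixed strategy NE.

Pure NE: (Theater, Theater) and (Sports, Sports); Mixed NE: p = 0.5263, q = 0.4737

Work:
Check pure NE:
(Theater, Theater): (30, 27) - no unilateral deviation beneficial
(Sports, Sports): (27, 30) - no unilateral deviation beneficial
Mixed NE: P1 plays Theater with p = 0.5263, P2 plays Theater with q = 0.4737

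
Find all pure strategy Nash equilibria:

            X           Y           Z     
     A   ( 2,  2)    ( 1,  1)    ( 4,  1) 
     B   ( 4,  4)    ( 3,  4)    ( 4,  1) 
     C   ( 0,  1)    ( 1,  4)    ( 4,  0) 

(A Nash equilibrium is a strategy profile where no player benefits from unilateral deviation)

Nash equilibrium: (B, X), (B, Y)

Work:
Best responses:
  P1 vs X: payoffs [2, 4, 0] → best response B (payoff 4)
  P1 vs Y: payoffs [1, 3, 1] → best response B (payoff 3)
  P1 vs Z: payoffs [4, 4, 4] → best response A/B/C (payoff 4)
  P2 vs A: payoffs [2, 1, 1] → best response X (payoff 2)
  P2 vs B: payoffs [4, 4, 1] → best response X/Y (payoff 4)
  P2 vs C: payoffs [1, 4, 0] → best response Y (payoff 4)
Mutual best responses: (B,X), (B,Y) → Nash equilibria.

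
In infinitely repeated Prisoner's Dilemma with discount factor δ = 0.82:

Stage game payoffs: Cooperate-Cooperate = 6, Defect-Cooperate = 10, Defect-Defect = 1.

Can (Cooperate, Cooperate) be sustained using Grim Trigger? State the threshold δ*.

δ* = 0.4444; since δ = 0.82 ≥ 0.4444, cooperation can be sustained

Work:
For Grim Trigger:
Cooperate forever: 6/(1-δ)
Defect then punished: 10 + 1·δ/(1-δ)
Need: 6/(1-δ) ≥ 10 + 1·δ/(1-δ)
Solving: δ ≥ (T-R)/(T-P) = (10-6)/(10-1) = 0.4444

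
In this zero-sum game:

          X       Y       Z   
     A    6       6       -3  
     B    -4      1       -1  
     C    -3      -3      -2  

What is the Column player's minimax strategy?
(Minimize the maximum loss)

Column should play Z, value = -1

Work:
Column player minimizes Row's maximum payoff:
Column X: max payoff to Row = 6
Column Y: max payoff to Row = 6
Column Z: max payoff to Row = -1
Minimum is -1, achieved by column Z.
Minimax strategy: Z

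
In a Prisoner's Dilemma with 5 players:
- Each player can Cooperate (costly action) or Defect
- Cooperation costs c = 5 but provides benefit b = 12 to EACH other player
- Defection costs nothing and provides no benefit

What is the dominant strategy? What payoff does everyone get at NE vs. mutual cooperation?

Dominant: Defect; NE payoff = 0; Coop payoff = 43

Work:
Defect dominates (saves cost c = 5, benefit to others is external)
NE: All defect → everyone gets 0
If all cooperate: each receives (4)×12 - 5 = 43
Social dilemma: 43 > 0 but NE gives 0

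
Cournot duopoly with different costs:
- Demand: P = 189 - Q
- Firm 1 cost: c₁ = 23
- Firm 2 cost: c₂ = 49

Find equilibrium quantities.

q₁* = 64.0, q₂* = 38.0

Work:
Reaction: q₁ = (189 - 23 - q₂)/2
Reaction: q₂ = (189 - 49 - q₁)/2
Solve simultaneously:
q₁* = (189 - 2×23 + 49)/3 = 64.0
q₂* = (189 - 2×49 + 23)/3 = 38.0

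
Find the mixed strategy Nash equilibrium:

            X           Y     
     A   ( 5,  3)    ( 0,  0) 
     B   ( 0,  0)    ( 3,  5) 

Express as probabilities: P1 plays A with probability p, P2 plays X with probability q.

p = 0.625, q = 0.375

Work:
Find probabilities that make opponent indifferent:
P2 chooses q to make P1 indifferent between A and B
P1 chooses p to make P2 indifferent between X and Y
Mixed NE: P1 plays (A: 0.625, B: 0.375), P2 plays (X: 0.375, Y: 0.625)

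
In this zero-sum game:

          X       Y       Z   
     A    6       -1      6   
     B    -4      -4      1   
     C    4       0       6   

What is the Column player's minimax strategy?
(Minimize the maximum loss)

Column should play Y, value = 0

Work:
Column player minimizes Row's maximum payoff:
Column X: max payoff to Row = 6
Column Y: max payoff to Row = 0
Column Z: max payoff to Row = 6
Minimum is 0, achieved by column Y.
Minimax strategy: Y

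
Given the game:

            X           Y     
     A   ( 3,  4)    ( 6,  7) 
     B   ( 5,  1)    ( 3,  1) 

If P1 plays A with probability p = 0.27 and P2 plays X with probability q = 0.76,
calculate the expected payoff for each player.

E[P1] = 4.304, E[P2] = 2.0044

Work:
E[P1] = p·q·π₁(A,X) + p·(1-q)·π₁(A,Y) + (1-p)·q·π₁(B,X) + (1-p)·(1-q)·π₁(B,Y)
= 0.27·0.76·3 + 0.27·0.24·6 + 0.73·0.76·5 + 0.73·0.24·3
= 4.304

E[P2] = 2.0044 (similar calculation)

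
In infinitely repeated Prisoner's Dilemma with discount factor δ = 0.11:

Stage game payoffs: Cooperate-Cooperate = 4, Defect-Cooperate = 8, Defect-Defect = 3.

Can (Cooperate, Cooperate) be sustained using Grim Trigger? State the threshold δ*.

δ* = 0.8; since δ = 0.11 < 0.8, cooperation cannot be sustained

Work:
For Grim Trigger:
Cooperate forever: 4/(1-δ)
Defect then punished: 8 + 3·δ/(1-δ)
Need: 4/(1-δ) ≥ 8 + 3·δ/(1-δ)
Solving: δ ≥ (T-R)/(T-P) = (8-4)/(8-3) = 0.8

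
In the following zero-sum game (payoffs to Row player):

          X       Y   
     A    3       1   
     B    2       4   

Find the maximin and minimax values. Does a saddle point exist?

Maximin = 2, Minimax = 3, Saddle: False

Work:
Row minimums: [1, 2] → maximin = 2
Column maximums: [3, 4] → minimax = 3
No saddle point (maximin ≠ minimax). Mixed strategy needed.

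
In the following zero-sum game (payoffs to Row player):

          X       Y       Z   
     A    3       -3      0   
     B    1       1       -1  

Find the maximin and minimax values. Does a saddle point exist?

Maximin = -1, Minimax = 0, Saddle: False

Work:
Row minimums: [-3, -1] → maximin = -1
Column maximums: [3, 1, 0] → minimax = 0
No saddle point (maximin ≠ minimax). Mixed strategy needed.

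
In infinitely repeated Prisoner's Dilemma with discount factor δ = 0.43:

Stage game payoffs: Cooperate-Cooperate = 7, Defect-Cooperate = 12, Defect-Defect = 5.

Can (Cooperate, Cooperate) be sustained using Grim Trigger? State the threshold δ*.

δ* = 0.7143; since δ = 0.43 < 0.7143, cooperation cannot be sustained

Work:
For Grim Trigger:
Cooperate forever: 7/(1-δ)
Defect then punished: 12 + 5·δ/(1-δ)
Need: 7/(1-δ) ≥ 12 + 5·δ/(1-δ)
Solving: δ ≥ (T-R)/(T-P) = (12-7)/(12-5) = 0.7143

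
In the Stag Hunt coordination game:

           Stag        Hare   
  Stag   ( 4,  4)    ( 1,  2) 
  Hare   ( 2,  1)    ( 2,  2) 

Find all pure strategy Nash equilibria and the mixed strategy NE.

Pure NE: (Stag, Stag) and (Hare, Hare); Mixed NE: p = 0.3333, q = 0.3333

Work:
Check pure NE:
(Stag, Stag): (4, 4) - no unilateral deviation beneficial
(Hare, Hare): (2, 2) - no unilateral deviation beneficial
Mixed NE: P1 plays Stag with p = 0.3333, P2 plays Stag with q = 0.3333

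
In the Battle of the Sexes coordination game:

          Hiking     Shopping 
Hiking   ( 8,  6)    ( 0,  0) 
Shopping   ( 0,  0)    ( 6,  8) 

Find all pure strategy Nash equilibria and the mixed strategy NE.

Pure NE: (Hiking, Hiking) and (Shopping, Shopping); Mixed NE: p = 0.5714, q = 0.4286

Work:
Check pure NE:
(Hiking, Hiking): (8, 6) - no unilateral deviation beneficial
(Shopping, Shopping): (6, 8) - no unilateral deviation beneficial
Mixed NE: P1 plays Hiking with p = 0.5714, P2 plays Hiking with q = 0.4286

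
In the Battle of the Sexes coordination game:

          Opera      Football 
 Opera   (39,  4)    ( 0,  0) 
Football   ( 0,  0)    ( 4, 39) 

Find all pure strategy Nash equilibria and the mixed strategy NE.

Pure NE: (Opera, Opera) and (Football, Football); Mixed NE: p = 0.907, q = 0.093

Work:
Check pure NE:
(Opera, Opera): (39, 4) - no unilateral deviation beneficial
(Football, Football): (4, 39) - no unilateral deviation beneficial
Mixed NE: P1 plays Opera with p = 0.907, P2 plays Opera with q = 0.093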